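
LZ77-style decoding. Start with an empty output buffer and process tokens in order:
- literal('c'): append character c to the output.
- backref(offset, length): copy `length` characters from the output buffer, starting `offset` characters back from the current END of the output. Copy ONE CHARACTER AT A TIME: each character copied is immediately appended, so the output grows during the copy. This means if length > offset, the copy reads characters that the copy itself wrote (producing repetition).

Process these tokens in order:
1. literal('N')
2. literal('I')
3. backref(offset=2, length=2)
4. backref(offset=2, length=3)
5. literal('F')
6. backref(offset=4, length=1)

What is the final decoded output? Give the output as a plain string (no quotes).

Answer: NINININFN

Derivation:
Token 1: literal('N'). Output: "N"
Token 2: literal('I'). Output: "NI"
Token 3: backref(off=2, len=2). Copied 'NI' from pos 0. Output: "NINI"
Token 4: backref(off=2, len=3) (overlapping!). Copied 'NIN' from pos 2. Output: "NINININ"
Token 5: literal('F'). Output: "NINININF"
Token 6: backref(off=4, len=1). Copied 'N' from pos 4. Output: "NINININFN"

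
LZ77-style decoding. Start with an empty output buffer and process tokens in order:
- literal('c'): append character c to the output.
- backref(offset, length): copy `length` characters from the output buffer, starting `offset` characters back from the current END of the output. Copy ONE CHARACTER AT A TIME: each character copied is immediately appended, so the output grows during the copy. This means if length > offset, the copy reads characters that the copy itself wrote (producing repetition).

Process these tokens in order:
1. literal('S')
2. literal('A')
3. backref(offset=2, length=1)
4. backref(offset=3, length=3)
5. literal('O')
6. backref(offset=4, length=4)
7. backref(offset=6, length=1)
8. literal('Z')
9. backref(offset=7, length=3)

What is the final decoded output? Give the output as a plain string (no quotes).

Token 1: literal('S'). Output: "S"
Token 2: literal('A'). Output: "SA"
Token 3: backref(off=2, len=1). Copied 'S' from pos 0. Output: "SAS"
Token 4: backref(off=3, len=3). Copied 'SAS' from pos 0. Output: "SASSAS"
Token 5: literal('O'). Output: "SASSASO"
Token 6: backref(off=4, len=4). Copied 'SASO' from pos 3. Output: "SASSASOSASO"
Token 7: backref(off=6, len=1). Copied 'S' from pos 5. Output: "SASSASOSASOS"
Token 8: literal('Z'). Output: "SASSASOSASOSZ"
Token 9: backref(off=7, len=3). Copied 'OSA' from pos 6. Output: "SASSASOSASOSZOSA"

Answer: SASSASOSASOSZOSA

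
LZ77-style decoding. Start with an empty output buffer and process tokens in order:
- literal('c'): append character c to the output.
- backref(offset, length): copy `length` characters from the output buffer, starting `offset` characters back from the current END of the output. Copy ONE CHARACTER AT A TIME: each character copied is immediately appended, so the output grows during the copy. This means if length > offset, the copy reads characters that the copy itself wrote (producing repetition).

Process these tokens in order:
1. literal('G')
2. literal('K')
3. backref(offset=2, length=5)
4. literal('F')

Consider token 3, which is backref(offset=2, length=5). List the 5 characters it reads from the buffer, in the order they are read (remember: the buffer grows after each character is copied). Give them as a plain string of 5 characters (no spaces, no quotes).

Token 1: literal('G'). Output: "G"
Token 2: literal('K'). Output: "GK"
Token 3: backref(off=2, len=5). Buffer before: "GK" (len 2)
  byte 1: read out[0]='G', append. Buffer now: "GKG"
  byte 2: read out[1]='K', append. Buffer now: "GKGK"
  byte 3: read out[2]='G', append. Buffer now: "GKGKG"
  byte 4: read out[3]='K', append. Buffer now: "GKGKGK"
  byte 5: read out[4]='G', append. Buffer now: "GKGKGKG"

Answer: GKGKG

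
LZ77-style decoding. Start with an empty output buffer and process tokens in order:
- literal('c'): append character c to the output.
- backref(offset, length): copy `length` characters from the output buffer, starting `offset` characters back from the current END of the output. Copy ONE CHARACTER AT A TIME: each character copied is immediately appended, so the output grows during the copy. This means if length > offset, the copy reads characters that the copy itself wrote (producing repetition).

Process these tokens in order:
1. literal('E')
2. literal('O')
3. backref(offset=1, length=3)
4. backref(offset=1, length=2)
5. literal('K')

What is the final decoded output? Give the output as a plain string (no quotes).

Token 1: literal('E'). Output: "E"
Token 2: literal('O'). Output: "EO"
Token 3: backref(off=1, len=3) (overlapping!). Copied 'OOO' from pos 1. Output: "EOOOO"
Token 4: backref(off=1, len=2) (overlapping!). Copied 'OO' from pos 4. Output: "EOOOOOO"
Token 5: literal('K'). Output: "EOOOOOOK"

Answer: EOOOOOOK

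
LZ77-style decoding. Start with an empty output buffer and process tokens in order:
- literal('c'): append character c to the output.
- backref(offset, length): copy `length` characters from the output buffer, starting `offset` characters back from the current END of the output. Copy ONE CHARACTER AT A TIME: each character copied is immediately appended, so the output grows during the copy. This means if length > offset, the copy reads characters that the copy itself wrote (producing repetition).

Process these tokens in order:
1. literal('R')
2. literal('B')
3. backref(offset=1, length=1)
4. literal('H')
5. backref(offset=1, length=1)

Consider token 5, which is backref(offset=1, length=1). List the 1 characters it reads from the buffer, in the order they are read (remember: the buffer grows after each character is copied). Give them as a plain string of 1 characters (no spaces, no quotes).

Answer: H

Derivation:
Token 1: literal('R'). Output: "R"
Token 2: literal('B'). Output: "RB"
Token 3: backref(off=1, len=1). Copied 'B' from pos 1. Output: "RBB"
Token 4: literal('H'). Output: "RBBH"
Token 5: backref(off=1, len=1). Buffer before: "RBBH" (len 4)
  byte 1: read out[3]='H', append. Buffer now: "RBBHH"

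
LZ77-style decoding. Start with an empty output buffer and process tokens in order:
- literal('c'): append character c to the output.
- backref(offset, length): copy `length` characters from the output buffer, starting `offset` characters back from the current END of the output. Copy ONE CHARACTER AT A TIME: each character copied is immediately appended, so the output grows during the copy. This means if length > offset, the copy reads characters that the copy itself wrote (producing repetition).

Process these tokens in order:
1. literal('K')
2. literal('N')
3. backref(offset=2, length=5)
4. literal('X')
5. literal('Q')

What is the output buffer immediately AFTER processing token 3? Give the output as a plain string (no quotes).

Token 1: literal('K'). Output: "K"
Token 2: literal('N'). Output: "KN"
Token 3: backref(off=2, len=5) (overlapping!). Copied 'KNKNK' from pos 0. Output: "KNKNKNK"

Answer: KNKNKNK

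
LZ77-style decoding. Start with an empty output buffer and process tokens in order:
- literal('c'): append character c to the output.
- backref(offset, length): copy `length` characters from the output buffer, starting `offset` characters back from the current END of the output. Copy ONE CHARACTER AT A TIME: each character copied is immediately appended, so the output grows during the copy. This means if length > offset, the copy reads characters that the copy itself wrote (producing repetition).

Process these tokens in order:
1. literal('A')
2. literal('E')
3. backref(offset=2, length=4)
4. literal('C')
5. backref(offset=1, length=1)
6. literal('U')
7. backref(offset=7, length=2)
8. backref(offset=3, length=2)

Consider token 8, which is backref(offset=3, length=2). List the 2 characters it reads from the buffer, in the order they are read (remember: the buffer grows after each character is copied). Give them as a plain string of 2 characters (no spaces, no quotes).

Answer: UA

Derivation:
Token 1: literal('A'). Output: "A"
Token 2: literal('E'). Output: "AE"
Token 3: backref(off=2, len=4) (overlapping!). Copied 'AEAE' from pos 0. Output: "AEAEAE"
Token 4: literal('C'). Output: "AEAEAEC"
Token 5: backref(off=1, len=1). Copied 'C' from pos 6. Output: "AEAEAECC"
Token 6: literal('U'). Output: "AEAEAECCU"
Token 7: backref(off=7, len=2). Copied 'AE' from pos 2. Output: "AEAEAECCUAE"
Token 8: backref(off=3, len=2). Buffer before: "AEAEAECCUAE" (len 11)
  byte 1: read out[8]='U', append. Buffer now: "AEAEAECCUAEU"
  byte 2: read out[9]='A', append. Buffer now: "AEAEAECCUAEUA"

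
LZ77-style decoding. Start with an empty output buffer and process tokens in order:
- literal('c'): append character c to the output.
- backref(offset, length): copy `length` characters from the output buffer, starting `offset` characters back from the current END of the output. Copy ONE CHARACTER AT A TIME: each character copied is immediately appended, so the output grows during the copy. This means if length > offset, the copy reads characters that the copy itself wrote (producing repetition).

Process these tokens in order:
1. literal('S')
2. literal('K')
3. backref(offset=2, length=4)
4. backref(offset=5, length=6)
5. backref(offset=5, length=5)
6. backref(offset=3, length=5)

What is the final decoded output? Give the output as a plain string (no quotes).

Token 1: literal('S'). Output: "S"
Token 2: literal('K'). Output: "SK"
Token 3: backref(off=2, len=4) (overlapping!). Copied 'SKSK' from pos 0. Output: "SKSKSK"
Token 4: backref(off=5, len=6) (overlapping!). Copied 'KSKSKK' from pos 1. Output: "SKSKSKKSKSKK"
Token 5: backref(off=5, len=5). Copied 'SKSKK' from pos 7. Output: "SKSKSKKSKSKKSKSKK"
Token 6: backref(off=3, len=5) (overlapping!). Copied 'SKKSK' from pos 14. Output: "SKSKSKKSKSKKSKSKKSKKSK"

Answer: SKSKSKKSKSKKSKSKKSKKSK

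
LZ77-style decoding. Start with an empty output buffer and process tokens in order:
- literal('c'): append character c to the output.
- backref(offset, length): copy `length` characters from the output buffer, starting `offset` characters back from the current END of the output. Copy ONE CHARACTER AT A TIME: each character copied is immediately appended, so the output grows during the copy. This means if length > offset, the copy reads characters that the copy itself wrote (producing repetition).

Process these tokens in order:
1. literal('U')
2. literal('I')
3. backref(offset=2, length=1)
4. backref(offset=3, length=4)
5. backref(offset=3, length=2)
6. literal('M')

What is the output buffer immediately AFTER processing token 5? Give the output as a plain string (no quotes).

Token 1: literal('U'). Output: "U"
Token 2: literal('I'). Output: "UI"
Token 3: backref(off=2, len=1). Copied 'U' from pos 0. Output: "UIU"
Token 4: backref(off=3, len=4) (overlapping!). Copied 'UIUU' from pos 0. Output: "UIUUIUU"
Token 5: backref(off=3, len=2). Copied 'IU' from pos 4. Output: "UIUUIUUIU"

Answer: UIUUIUUIU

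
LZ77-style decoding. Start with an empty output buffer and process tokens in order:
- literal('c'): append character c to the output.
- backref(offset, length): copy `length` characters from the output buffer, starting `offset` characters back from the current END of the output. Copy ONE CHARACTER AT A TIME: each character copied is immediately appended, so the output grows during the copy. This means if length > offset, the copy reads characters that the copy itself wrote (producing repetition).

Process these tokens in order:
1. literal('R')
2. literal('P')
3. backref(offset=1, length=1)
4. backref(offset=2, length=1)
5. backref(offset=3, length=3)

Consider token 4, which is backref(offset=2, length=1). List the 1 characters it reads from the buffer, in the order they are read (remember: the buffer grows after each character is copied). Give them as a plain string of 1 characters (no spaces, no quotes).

Answer: P

Derivation:
Token 1: literal('R'). Output: "R"
Token 2: literal('P'). Output: "RP"
Token 3: backref(off=1, len=1). Copied 'P' from pos 1. Output: "RPP"
Token 4: backref(off=2, len=1). Buffer before: "RPP" (len 3)
  byte 1: read out[1]='P', append. Buffer now: "RPPP"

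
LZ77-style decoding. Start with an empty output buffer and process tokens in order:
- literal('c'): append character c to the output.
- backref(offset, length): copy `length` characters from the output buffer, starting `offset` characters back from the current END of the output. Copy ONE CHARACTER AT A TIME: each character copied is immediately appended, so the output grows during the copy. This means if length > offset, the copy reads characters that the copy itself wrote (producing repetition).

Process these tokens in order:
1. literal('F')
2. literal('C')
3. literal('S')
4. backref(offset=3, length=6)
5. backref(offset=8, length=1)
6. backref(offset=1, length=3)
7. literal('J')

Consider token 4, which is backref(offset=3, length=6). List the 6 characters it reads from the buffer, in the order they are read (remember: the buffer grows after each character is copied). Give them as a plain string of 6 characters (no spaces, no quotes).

Token 1: literal('F'). Output: "F"
Token 2: literal('C'). Output: "FC"
Token 3: literal('S'). Output: "FCS"
Token 4: backref(off=3, len=6). Buffer before: "FCS" (len 3)
  byte 1: read out[0]='F', append. Buffer now: "FCSF"
  byte 2: read out[1]='C', append. Buffer now: "FCSFC"
  byte 3: read out[2]='S', append. Buffer now: "FCSFCS"
  byte 4: read out[3]='F', append. Buffer now: "FCSFCSF"
  byte 5: read out[4]='C', append. Buffer now: "FCSFCSFC"
  byte 6: read out[5]='S', append. Buffer now: "FCSFCSFCS"

Answer: FCSFCS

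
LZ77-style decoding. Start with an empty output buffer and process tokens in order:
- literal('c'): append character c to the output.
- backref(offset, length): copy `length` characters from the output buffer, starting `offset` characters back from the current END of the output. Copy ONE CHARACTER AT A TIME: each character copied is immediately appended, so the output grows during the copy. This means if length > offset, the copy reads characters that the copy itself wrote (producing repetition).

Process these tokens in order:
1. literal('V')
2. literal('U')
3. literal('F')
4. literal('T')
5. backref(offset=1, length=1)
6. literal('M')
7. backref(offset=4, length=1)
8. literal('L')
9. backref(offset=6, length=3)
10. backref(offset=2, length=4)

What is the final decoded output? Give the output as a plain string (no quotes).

Token 1: literal('V'). Output: "V"
Token 2: literal('U'). Output: "VU"
Token 3: literal('F'). Output: "VUF"
Token 4: literal('T'). Output: "VUFT"
Token 5: backref(off=1, len=1). Copied 'T' from pos 3. Output: "VUFTT"
Token 6: literal('M'). Output: "VUFTTM"
Token 7: backref(off=4, len=1). Copied 'F' from pos 2. Output: "VUFTTMF"
Token 8: literal('L'). Output: "VUFTTMFL"
Token 9: backref(off=6, len=3). Copied 'FTT' from pos 2. Output: "VUFTTMFLFTT"
Token 10: backref(off=2, len=4) (overlapping!). Copied 'TTTT' from pos 9. Output: "VUFTTMFLFTTTTTT"

Answer: VUFTTMFLFTTTTTT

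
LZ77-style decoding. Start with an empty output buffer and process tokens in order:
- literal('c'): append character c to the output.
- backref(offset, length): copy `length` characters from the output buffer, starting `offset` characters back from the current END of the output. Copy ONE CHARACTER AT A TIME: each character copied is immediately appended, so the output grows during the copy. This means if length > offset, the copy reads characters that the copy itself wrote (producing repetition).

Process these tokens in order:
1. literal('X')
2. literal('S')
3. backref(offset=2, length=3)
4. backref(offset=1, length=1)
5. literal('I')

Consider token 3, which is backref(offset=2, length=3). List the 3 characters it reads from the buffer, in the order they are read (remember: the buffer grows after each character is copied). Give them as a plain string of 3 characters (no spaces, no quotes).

Token 1: literal('X'). Output: "X"
Token 2: literal('S'). Output: "XS"
Token 3: backref(off=2, len=3). Buffer before: "XS" (len 2)
  byte 1: read out[0]='X', append. Buffer now: "XSX"
  byte 2: read out[1]='S', append. Buffer now: "XSXS"
  byte 3: read out[2]='X', append. Buffer now: "XSXSX"

Answer: XSX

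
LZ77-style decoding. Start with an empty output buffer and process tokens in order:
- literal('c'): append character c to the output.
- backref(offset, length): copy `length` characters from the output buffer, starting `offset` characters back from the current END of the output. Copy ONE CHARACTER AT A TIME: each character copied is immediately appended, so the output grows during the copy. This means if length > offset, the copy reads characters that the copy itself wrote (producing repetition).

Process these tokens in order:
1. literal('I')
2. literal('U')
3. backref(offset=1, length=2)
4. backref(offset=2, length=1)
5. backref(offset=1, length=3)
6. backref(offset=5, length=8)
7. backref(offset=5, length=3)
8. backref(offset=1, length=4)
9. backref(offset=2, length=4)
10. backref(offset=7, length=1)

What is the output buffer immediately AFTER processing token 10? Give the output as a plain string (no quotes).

Answer: IUUUUUUUUUUUUUUUUUUUUUUUUUUU

Derivation:
Token 1: literal('I'). Output: "I"
Token 2: literal('U'). Output: "IU"
Token 3: backref(off=1, len=2) (overlapping!). Copied 'UU' from pos 1. Output: "IUUU"
Token 4: backref(off=2, len=1). Copied 'U' from pos 2. Output: "IUUUU"
Token 5: backref(off=1, len=3) (overlapping!). Copied 'UUU' from pos 4. Output: "IUUUUUUU"
Token 6: backref(off=5, len=8) (overlapping!). Copied 'UUUUUUUU' from pos 3. Output: "IUUUUUUUUUUUUUUU"
Token 7: backref(off=5, len=3). Copied 'UUU' from pos 11. Output: "IUUUUUUUUUUUUUUUUUU"
Token 8: backref(off=1, len=4) (overlapping!). Copied 'UUUU' from pos 18. Output: "IUUUUUUUUUUUUUUUUUUUUUU"
Token 9: backref(off=2, len=4) (overlapping!). Copied 'UUUU' from pos 21. Output: "IUUUUUUUUUUUUUUUUUUUUUUUUUU"
Token 10: backref(off=7, len=1). Copied 'U' from pos 20. Output: "IUUUUUUUUUUUUUUUUUUUUUUUUUUU"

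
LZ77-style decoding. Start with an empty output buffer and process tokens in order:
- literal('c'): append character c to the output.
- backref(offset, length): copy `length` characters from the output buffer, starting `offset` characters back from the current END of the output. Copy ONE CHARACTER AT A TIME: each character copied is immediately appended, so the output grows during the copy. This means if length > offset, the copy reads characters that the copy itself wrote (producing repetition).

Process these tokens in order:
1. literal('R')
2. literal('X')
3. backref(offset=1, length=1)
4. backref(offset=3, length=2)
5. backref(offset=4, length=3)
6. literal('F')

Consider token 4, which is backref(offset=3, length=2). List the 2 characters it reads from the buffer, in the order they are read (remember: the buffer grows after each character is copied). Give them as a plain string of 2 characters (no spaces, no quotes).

Token 1: literal('R'). Output: "R"
Token 2: literal('X'). Output: "RX"
Token 3: backref(off=1, len=1). Copied 'X' from pos 1. Output: "RXX"
Token 4: backref(off=3, len=2). Buffer before: "RXX" (len 3)
  byte 1: read out[0]='R', append. Buffer now: "RXXR"
  byte 2: read out[1]='X', append. Buffer now: "RXXRX"

Answer: RX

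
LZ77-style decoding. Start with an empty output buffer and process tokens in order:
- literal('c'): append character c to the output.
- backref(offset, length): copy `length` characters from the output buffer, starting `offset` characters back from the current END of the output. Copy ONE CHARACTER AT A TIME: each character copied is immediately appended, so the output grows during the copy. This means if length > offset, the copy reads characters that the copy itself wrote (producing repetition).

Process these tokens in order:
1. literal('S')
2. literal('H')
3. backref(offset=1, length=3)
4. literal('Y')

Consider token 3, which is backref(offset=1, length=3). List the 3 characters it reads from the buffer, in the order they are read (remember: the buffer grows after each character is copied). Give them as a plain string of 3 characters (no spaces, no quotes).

Answer: HHH

Derivation:
Token 1: literal('S'). Output: "S"
Token 2: literal('H'). Output: "SH"
Token 3: backref(off=1, len=3). Buffer before: "SH" (len 2)
  byte 1: read out[1]='H', append. Buffer now: "SHH"
  byte 2: read out[2]='H', append. Buffer now: "SHHH"
  byte 3: read out[3]='H', append. Buffer now: "SHHHH"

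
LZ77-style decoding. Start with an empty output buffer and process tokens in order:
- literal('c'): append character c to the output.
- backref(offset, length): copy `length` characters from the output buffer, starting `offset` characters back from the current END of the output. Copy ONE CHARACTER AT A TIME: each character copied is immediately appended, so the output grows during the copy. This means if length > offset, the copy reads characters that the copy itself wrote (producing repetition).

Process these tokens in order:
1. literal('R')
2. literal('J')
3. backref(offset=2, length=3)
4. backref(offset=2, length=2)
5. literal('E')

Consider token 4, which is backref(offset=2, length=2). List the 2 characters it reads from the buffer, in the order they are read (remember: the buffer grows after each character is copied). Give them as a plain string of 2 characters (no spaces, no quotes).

Answer: JR

Derivation:
Token 1: literal('R'). Output: "R"
Token 2: literal('J'). Output: "RJ"
Token 3: backref(off=2, len=3) (overlapping!). Copied 'RJR' from pos 0. Output: "RJRJR"
Token 4: backref(off=2, len=2). Buffer before: "RJRJR" (len 5)
  byte 1: read out[3]='J', append. Buffer now: "RJRJRJ"
  byte 2: read out[4]='R', append. Buffer now: "RJRJRJR"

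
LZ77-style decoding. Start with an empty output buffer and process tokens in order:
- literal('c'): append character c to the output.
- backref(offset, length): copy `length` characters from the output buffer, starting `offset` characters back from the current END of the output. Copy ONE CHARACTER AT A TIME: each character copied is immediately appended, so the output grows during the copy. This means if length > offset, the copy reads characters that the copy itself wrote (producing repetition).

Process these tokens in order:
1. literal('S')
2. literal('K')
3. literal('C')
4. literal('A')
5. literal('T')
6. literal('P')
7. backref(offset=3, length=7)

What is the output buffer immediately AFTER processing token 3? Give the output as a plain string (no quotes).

Token 1: literal('S'). Output: "S"
Token 2: literal('K'). Output: "SK"
Token 3: literal('C'). Output: "SKC"

Answer: SKC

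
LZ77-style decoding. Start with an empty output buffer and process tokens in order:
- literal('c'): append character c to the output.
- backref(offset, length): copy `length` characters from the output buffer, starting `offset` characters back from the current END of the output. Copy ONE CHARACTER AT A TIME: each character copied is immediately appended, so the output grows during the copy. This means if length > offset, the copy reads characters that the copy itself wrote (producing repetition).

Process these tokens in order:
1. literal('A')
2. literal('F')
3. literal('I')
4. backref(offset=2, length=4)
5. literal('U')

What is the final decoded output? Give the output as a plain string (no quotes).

Answer: AFIFIFIU

Derivation:
Token 1: literal('A'). Output: "A"
Token 2: literal('F'). Output: "AF"
Token 3: literal('I'). Output: "AFI"
Token 4: backref(off=2, len=4) (overlapping!). Copied 'FIFI' from pos 1. Output: "AFIFIFI"
Token 5: literal('U'). Output: "AFIFIFIU"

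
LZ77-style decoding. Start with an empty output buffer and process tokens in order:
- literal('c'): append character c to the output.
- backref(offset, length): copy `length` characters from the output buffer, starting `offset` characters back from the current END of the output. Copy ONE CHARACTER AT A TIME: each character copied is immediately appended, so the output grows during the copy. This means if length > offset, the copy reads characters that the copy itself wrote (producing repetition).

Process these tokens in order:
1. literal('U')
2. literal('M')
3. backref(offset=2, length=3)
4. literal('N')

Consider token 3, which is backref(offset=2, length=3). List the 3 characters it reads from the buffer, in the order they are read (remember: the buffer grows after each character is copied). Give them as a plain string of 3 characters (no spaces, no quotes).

Answer: UMU

Derivation:
Token 1: literal('U'). Output: "U"
Token 2: literal('M'). Output: "UM"
Token 3: backref(off=2, len=3). Buffer before: "UM" (len 2)
  byte 1: read out[0]='U', append. Buffer now: "UMU"
  byte 2: read out[1]='M', append. Buffer now: "UMUM"
  byte 3: read out[2]='U', append. Buffer now: "UMUMU"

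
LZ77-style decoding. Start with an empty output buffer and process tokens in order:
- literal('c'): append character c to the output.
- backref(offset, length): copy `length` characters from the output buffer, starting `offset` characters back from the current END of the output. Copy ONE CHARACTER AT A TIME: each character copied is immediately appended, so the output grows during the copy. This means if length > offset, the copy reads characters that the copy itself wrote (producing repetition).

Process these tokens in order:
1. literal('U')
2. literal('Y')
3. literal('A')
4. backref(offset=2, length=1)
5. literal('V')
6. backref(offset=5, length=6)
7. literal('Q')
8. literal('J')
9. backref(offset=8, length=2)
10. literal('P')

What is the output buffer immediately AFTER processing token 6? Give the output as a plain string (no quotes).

Answer: UYAYVUYAYVU

Derivation:
Token 1: literal('U'). Output: "U"
Token 2: literal('Y'). Output: "UY"
Token 3: literal('A'). Output: "UYA"
Token 4: backref(off=2, len=1). Copied 'Y' from pos 1. Output: "UYAY"
Token 5: literal('V'). Output: "UYAYV"
Token 6: backref(off=5, len=6) (overlapping!). Copied 'UYAYVU' from pos 0. Output: "UYAYVUYAYVU"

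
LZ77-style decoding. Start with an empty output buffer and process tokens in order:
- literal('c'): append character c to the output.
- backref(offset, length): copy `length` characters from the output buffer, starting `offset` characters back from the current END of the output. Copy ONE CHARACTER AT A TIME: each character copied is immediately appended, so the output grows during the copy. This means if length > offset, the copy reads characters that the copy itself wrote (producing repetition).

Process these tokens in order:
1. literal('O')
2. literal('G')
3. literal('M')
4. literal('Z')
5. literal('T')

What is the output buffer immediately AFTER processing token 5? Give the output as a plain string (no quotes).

Answer: OGMZT

Derivation:
Token 1: literal('O'). Output: "O"
Token 2: literal('G'). Output: "OG"
Token 3: literal('M'). Output: "OGM"
Token 4: literal('Z'). Output: "OGMZ"
Token 5: literal('T'). Output: "OGMZT"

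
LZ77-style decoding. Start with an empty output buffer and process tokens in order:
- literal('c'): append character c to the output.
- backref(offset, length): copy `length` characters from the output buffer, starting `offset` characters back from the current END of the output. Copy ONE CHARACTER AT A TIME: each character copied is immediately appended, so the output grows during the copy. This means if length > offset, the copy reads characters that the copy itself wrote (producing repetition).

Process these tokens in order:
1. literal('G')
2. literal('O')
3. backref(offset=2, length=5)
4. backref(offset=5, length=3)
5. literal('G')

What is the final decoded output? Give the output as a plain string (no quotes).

Answer: GOGOGOGGOGG

Derivation:
Token 1: literal('G'). Output: "G"
Token 2: literal('O'). Output: "GO"
Token 3: backref(off=2, len=5) (overlapping!). Copied 'GOGOG' from pos 0. Output: "GOGOGOG"
Token 4: backref(off=5, len=3). Copied 'GOG' from pos 2. Output: "GOGOGOGGOG"
Token 5: literal('G'). Output: "GOGOGOGGOGG"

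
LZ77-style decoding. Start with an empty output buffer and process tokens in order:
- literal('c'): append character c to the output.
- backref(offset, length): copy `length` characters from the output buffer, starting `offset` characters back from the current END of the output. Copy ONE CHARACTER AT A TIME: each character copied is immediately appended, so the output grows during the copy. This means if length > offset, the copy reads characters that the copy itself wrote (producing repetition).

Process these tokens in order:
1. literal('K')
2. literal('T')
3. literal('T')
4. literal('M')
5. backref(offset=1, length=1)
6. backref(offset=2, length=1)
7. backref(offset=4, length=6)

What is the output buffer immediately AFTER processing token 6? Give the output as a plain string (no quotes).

Answer: KTTMMM

Derivation:
Token 1: literal('K'). Output: "K"
Token 2: literal('T'). Output: "KT"
Token 3: literal('T'). Output: "KTT"
Token 4: literal('M'). Output: "KTTM"
Token 5: backref(off=1, len=1). Copied 'M' from pos 3. Output: "KTTMM"
Token 6: backref(off=2, len=1). Copied 'M' from pos 3. Output: "KTTMMM"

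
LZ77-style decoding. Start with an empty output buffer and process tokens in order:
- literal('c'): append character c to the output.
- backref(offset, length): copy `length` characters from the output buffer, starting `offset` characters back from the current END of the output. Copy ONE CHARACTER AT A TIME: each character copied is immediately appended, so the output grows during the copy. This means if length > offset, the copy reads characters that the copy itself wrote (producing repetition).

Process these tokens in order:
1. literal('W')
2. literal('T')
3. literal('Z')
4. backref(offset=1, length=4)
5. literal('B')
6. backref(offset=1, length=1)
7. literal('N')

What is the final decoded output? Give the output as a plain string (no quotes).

Answer: WTZZZZZBBN

Derivation:
Token 1: literal('W'). Output: "W"
Token 2: literal('T'). Output: "WT"
Token 3: literal('Z'). Output: "WTZ"
Token 4: backref(off=1, len=4) (overlapping!). Copied 'ZZZZ' from pos 2. Output: "WTZZZZZ"
Token 5: literal('B'). Output: "WTZZZZZB"
Token 6: backref(off=1, len=1). Copied 'B' from pos 7. Output: "WTZZZZZBB"
Token 7: literal('N'). Output: "WTZZZZZBBN"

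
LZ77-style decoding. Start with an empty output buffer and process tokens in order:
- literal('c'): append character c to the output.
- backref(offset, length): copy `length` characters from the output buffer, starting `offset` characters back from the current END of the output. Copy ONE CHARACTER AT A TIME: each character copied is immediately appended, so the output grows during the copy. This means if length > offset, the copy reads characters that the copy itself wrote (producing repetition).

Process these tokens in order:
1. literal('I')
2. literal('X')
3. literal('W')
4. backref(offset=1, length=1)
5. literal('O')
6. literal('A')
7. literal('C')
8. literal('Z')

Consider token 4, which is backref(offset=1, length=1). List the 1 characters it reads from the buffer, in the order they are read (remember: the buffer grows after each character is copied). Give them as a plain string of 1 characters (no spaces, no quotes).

Token 1: literal('I'). Output: "I"
Token 2: literal('X'). Output: "IX"
Token 3: literal('W'). Output: "IXW"
Token 4: backref(off=1, len=1). Buffer before: "IXW" (len 3)
  byte 1: read out[2]='W', append. Buffer now: "IXWW"

Answer: W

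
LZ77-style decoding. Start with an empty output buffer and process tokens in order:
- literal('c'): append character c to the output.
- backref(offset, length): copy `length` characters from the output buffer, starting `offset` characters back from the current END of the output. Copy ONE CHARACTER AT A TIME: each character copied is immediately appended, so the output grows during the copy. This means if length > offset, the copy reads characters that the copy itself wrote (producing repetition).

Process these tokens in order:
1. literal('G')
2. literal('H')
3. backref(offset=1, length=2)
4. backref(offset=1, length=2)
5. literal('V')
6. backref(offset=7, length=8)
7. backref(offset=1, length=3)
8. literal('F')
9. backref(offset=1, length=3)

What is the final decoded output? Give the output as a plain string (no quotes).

Token 1: literal('G'). Output: "G"
Token 2: literal('H'). Output: "GH"
Token 3: backref(off=1, len=2) (overlapping!). Copied 'HH' from pos 1. Output: "GHHH"
Token 4: backref(off=1, len=2) (overlapping!). Copied 'HH' from pos 3. Output: "GHHHHH"
Token 5: literal('V'). Output: "GHHHHHV"
Token 6: backref(off=7, len=8) (overlapping!). Copied 'GHHHHHVG' from pos 0. Output: "GHHHHHVGHHHHHVG"
Token 7: backref(off=1, len=3) (overlapping!). Copied 'GGG' from pos 14. Output: "GHHHHHVGHHHHHVGGGG"
Token 8: literal('F'). Output: "GHHHHHVGHHHHHVGGGGF"
Token 9: backref(off=1, len=3) (overlapping!). Copied 'FFF' from pos 18. Output: "GHHHHHVGHHHHHVGGGGFFFF"

Answer: GHHHHHVGHHHHHVGGGGFFFF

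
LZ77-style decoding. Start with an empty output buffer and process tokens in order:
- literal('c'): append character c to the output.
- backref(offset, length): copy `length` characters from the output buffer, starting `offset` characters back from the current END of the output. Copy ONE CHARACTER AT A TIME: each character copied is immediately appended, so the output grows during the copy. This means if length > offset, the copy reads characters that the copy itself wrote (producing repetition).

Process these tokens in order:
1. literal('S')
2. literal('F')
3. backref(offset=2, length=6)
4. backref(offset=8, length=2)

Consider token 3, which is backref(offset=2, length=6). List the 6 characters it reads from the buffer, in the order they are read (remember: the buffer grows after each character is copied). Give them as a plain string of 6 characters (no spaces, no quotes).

Token 1: literal('S'). Output: "S"
Token 2: literal('F'). Output: "SF"
Token 3: backref(off=2, len=6). Buffer before: "SF" (len 2)
  byte 1: read out[0]='S', append. Buffer now: "SFS"
  byte 2: read out[1]='F', append. Buffer now: "SFSF"
  byte 3: read out[2]='S', append. Buffer now: "SFSFS"
  byte 4: read out[3]='F', append. Buffer now: "SFSFSF"
  byte 5: read out[4]='S', append. Buffer now: "SFSFSFS"
  byte 6: read out[5]='F', append. Buffer now: "SFSFSFSF"

Answer: SFSFSF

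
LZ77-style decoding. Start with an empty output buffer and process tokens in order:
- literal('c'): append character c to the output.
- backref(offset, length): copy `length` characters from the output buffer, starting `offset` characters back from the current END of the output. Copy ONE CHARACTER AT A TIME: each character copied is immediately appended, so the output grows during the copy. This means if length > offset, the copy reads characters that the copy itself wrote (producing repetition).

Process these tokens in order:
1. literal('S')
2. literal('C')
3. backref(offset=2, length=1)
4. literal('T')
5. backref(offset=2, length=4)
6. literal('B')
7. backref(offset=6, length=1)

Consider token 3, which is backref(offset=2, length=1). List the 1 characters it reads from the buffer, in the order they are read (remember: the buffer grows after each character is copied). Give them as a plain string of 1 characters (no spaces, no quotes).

Answer: S

Derivation:
Token 1: literal('S'). Output: "S"
Token 2: literal('C'). Output: "SC"
Token 3: backref(off=2, len=1). Buffer before: "SC" (len 2)
  byte 1: read out[0]='S', append. Buffer now: "SCS"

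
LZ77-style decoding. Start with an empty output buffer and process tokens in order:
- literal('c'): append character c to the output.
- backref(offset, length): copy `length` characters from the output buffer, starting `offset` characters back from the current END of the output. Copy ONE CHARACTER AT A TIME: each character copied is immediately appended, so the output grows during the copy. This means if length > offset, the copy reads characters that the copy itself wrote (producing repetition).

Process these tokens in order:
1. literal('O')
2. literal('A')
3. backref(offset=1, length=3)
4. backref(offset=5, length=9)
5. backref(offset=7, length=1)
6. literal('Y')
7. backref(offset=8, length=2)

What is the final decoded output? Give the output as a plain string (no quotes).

Answer: OAAAAOAAAAOAAAAYAA

Derivation:
Token 1: literal('O'). Output: "O"
Token 2: literal('A'). Output: "OA"
Token 3: backref(off=1, len=3) (overlapping!). Copied 'AAA' from pos 1. Output: "OAAAA"
Token 4: backref(off=5, len=9) (overlapping!). Copied 'OAAAAOAAA' from pos 0. Output: "OAAAAOAAAAOAAA"
Token 5: backref(off=7, len=1). Copied 'A' from pos 7. Output: "OAAAAOAAAAOAAAA"
Token 6: literal('Y'). Output: "OAAAAOAAAAOAAAAY"
Token 7: backref(off=8, len=2). Copied 'AA' from pos 8. Output: "OAAAAOAAAAOAAAAYAA"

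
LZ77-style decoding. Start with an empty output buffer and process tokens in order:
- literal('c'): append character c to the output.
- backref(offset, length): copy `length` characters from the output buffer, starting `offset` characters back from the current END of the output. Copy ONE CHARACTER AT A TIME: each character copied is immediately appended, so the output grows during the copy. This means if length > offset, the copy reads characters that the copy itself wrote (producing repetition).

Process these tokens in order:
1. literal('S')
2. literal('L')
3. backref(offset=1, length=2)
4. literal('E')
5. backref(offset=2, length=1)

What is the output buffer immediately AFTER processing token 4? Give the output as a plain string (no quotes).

Token 1: literal('S'). Output: "S"
Token 2: literal('L'). Output: "SL"
Token 3: backref(off=1, len=2) (overlapping!). Copied 'LL' from pos 1. Output: "SLLL"
Token 4: literal('E'). Output: "SLLLE"

Answer: SLLLE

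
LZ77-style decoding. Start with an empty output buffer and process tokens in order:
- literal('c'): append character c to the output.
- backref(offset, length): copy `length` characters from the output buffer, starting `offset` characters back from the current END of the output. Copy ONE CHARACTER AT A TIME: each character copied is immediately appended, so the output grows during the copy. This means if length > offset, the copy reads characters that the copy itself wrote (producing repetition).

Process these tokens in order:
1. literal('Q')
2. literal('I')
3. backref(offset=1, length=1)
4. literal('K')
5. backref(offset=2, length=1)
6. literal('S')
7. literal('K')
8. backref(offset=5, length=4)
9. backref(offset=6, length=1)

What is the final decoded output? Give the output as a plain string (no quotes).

Answer: QIIKISKIKISS

Derivation:
Token 1: literal('Q'). Output: "Q"
Token 2: literal('I'). Output: "QI"
Token 3: backref(off=1, len=1). Copied 'I' from pos 1. Output: "QII"
Token 4: literal('K'). Output: "QIIK"
Token 5: backref(off=2, len=1). Copied 'I' from pos 2. Output: "QIIKI"
Token 6: literal('S'). Output: "QIIKIS"
Token 7: literal('K'). Output: "QIIKISK"
Token 8: backref(off=5, len=4). Copied 'IKIS' from pos 2. Output: "QIIKISKIKIS"
Token 9: backref(off=6, len=1). Copied 'S' from pos 5. Output: "QIIKISKIKISS"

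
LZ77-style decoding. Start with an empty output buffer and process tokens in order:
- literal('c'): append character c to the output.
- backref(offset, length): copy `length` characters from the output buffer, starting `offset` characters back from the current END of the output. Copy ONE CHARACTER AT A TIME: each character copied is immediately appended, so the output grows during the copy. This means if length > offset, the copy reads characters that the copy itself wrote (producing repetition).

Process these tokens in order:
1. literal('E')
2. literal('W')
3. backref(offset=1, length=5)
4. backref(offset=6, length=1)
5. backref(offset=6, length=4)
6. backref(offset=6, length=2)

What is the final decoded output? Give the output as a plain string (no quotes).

Token 1: literal('E'). Output: "E"
Token 2: literal('W'). Output: "EW"
Token 3: backref(off=1, len=5) (overlapping!). Copied 'WWWWW' from pos 1. Output: "EWWWWWW"
Token 4: backref(off=6, len=1). Copied 'W' from pos 1. Output: "EWWWWWWW"
Token 5: backref(off=6, len=4). Copied 'WWWW' from pos 2. Output: "EWWWWWWWWWWW"
Token 6: backref(off=6, len=2). Copied 'WW' from pos 6. Output: "EWWWWWWWWWWWWW"

Answer: EWWWWWWWWWWWWW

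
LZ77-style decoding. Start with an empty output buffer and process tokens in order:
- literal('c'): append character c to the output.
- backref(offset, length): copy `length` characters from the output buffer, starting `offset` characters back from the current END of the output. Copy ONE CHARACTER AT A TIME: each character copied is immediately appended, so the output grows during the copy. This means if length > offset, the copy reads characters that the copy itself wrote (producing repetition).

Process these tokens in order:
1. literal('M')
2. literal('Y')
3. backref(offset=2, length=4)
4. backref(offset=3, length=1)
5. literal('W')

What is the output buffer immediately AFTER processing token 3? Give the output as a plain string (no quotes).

Token 1: literal('M'). Output: "M"
Token 2: literal('Y'). Output: "MY"
Token 3: backref(off=2, len=4) (overlapping!). Copied 'MYMY' from pos 0. Output: "MYMYMY"

Answer: MYMYMY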